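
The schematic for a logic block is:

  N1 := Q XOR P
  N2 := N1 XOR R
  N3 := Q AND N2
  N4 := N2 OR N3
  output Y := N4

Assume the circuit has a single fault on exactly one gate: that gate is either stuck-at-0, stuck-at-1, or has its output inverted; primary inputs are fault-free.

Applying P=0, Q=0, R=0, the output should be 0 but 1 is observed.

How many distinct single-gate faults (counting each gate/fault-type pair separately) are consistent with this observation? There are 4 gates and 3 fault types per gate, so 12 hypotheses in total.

8

Fault-free: N1=0, N2=0, N3=0, N4=0 → 0. Observed 1.
  N1 stuck-at-0: output 0 ✗
  N1 stuck-at-1: output 1 ✓
  N1 inverted output: output 1 ✓
  N2 stuck-at-0: output 0 ✗
  N2 stuck-at-1: output 1 ✓
  N2 inverted output: output 1 ✓
  N3 stuck-at-0: output 0 ✗
  N3 stuck-at-1: output 1 ✓
  N3 inverted output: output 1 ✓
  N4 stuck-at-0: output 0 ✗
  N4 stuck-at-1: output 1 ✓
  N4 inverted output: output 1 ✓
Consistent faults: {N1 stuck-at-1, N1 inverted output, N2 stuck-at-1, N2 inverted output, N3 stuck-at-1, N3 inverted output, N4 stuck-at-1, N4 inverted output} — 8 in all.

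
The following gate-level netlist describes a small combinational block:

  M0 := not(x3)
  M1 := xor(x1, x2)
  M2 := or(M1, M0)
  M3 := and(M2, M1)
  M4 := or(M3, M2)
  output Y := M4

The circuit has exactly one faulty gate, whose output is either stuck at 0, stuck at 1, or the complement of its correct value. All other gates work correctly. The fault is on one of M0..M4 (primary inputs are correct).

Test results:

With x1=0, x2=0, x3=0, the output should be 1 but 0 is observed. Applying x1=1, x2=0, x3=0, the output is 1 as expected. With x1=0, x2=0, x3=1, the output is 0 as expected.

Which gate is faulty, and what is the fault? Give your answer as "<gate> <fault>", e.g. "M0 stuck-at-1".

Fault-free values for test 1 (x1=0, x2=0, x3=0): M0=1, M1=0, M2=1, M3=0, M4=1, giving Y=1. Observed 0.
Test 1: faults giving observed 0 are {M0 stuck-at-0, M0 inverted output, M2 stuck-at-0, M2 inverted output, M4 stuck-at-0, M4 inverted output}.
Test 2 (x1=1, x2=0, x3=0): fault-free M0=1, M1=1, M2=1, M3=1, M4=1 → 1; observed 1. Eliminates M2 stuck-at-0, M2 inverted output, M4 stuck-at-0, M4 inverted output.
Test 3 (x1=0, x2=0, x3=1): fault-free M0=0, M1=0, M2=0, M3=0, M4=0 → 0; observed 0. Eliminates M0 inverted output.
Only M0 stuck-at-0 is consistent with every test.

M0 stuck-at-0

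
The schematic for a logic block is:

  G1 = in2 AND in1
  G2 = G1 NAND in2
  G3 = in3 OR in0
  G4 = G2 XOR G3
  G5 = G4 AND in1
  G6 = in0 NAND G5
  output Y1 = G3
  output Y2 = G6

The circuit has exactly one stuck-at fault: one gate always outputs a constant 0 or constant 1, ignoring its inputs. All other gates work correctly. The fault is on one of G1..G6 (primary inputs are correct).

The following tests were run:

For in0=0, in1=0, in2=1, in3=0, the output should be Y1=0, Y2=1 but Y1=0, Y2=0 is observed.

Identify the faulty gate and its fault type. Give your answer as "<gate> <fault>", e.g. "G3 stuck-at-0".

G6 stuck-at-0

Fault-free values for test 1 (in0=0, in1=0, in2=1, in3=0): G1=0, G2=1, G3=0, G4=1, G5=0, G6=1, giving Y1=0, Y2=1. Observed Y1=0, Y2=0.
Test 1: faults giving observed Y1=0, Y2=0 are {G6 stuck-at-0}.
Only G6 stuck-at-0 is consistent with every test.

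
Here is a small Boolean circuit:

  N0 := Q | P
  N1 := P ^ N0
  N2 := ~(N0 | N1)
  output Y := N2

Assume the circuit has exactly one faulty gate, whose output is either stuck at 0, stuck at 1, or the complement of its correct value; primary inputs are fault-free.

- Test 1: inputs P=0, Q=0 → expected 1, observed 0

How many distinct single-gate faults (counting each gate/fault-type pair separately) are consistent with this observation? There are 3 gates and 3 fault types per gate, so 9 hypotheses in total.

Fault-free: N0=0, N1=0, N2=1 → 1. Observed 0.
  N0 stuck-at-0: output 1 ✗
  N0 stuck-at-1: output 0 ✓
  N0 inverted output: output 0 ✓
  N1 stuck-at-0: output 1 ✗
  N1 stuck-at-1: output 0 ✓
  N1 inverted output: output 0 ✓
  N2 stuck-at-0: output 0 ✓
  N2 stuck-at-1: output 1 ✗
  N2 inverted output: output 0 ✓
Consistent faults: {N0 stuck-at-1, N0 inverted output, N1 stuck-at-1, N1 inverted output, N2 stuck-at-0, N2 inverted output} — 6 in all.

6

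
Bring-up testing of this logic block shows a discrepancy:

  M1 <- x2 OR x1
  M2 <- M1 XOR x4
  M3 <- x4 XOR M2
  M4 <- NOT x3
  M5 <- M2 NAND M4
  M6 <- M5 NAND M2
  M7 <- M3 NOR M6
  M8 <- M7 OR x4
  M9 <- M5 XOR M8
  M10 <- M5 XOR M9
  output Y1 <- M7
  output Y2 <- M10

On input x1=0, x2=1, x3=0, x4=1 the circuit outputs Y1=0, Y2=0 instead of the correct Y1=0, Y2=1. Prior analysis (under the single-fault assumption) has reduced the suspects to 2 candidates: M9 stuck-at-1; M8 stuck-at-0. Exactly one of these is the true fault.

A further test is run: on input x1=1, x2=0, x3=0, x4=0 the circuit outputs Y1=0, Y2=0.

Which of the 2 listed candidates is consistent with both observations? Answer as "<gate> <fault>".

M8 stuck-at-0

Evaluate each candidate on input x1=1, x2=0, x3=0, x4=0:
  M9 stuck-at-1: M1=1, M2=1, M3=1, M4=1, M5=0, M6=1, M7=0, M8=0, M9=1 [stuck-at-1], M10=1 → Y1=0, Y2=1 — eliminated
  M8 stuck-at-0: M1=1, M2=1, M3=1, M4=1, M5=0, M6=1, M7=0, M8=0 [stuck-at-0], M9=0, M10=0 → Y1=0, Y2=0 — matches
Only M8 stuck-at-0 reproduces the observed Y1=0, Y2=0.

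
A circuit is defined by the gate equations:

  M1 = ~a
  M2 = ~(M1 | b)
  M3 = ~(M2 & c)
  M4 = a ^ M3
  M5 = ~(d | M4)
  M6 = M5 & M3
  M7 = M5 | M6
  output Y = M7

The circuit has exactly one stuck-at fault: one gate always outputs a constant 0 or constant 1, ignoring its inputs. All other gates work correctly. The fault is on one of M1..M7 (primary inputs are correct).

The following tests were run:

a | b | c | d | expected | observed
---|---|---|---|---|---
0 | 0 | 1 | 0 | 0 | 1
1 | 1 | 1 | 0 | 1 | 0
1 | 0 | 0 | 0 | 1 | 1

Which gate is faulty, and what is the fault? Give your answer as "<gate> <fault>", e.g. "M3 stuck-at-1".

M2 stuck-at-1

Fault-free values for test 1 (a=0, b=0, c=1, d=0): M1=1, M2=0, M3=1, M4=1, M5=0, M6=0, M7=0, giving Y=0. Observed 1.
Test 1: faults giving observed 1 are {M1 stuck-at-0, M2 stuck-at-1, M3 stuck-at-0, M4 stuck-at-0, M5 stuck-at-1, M6 stuck-at-1, M7 stuck-at-1}.
Test 2 (a=1, b=1, c=1, d=0): fault-free M1=0, M2=0, M3=1, M4=0, M5=1, M6=1, M7=1 → 1; observed 0. Eliminates M1 stuck-at-0, M4 stuck-at-0, M5 stuck-at-1, M6 stuck-at-1, M7 stuck-at-1.
Test 3 (a=1, b=0, c=0, d=0): fault-free M1=0, M2=1, M3=1, M4=0, M5=1, M6=1, M7=1 → 1; observed 1. Eliminates M3 stuck-at-0.
Only M2 stuck-at-1 is consistent with every test.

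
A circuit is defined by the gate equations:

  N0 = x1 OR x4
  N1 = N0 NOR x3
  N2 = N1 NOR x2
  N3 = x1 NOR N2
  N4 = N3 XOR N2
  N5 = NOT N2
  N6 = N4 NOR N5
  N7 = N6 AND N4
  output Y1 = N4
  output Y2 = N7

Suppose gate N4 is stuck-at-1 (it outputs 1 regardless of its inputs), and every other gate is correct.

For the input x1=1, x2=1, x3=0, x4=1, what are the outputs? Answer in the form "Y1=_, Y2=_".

Propagate with N4 forced: N0=1, N1=0, N2=0, N3=0, N4=1 [stuck-at-1], N5=1, N6=0, N7=0.
So the outputs are Y1=1, Y2=0. (Without the fault they would be Y1=0, Y2=0.)

Y1=1, Y2=0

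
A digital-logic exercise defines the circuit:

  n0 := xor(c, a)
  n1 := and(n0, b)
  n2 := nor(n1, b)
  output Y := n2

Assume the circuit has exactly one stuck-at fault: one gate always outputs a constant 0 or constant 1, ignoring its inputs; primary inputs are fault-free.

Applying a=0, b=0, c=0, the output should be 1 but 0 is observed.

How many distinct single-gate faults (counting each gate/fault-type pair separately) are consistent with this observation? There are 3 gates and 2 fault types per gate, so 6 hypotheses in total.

Fault-free: n0=0, n1=0, n2=1 → 1. Observed 0.
  n0 stuck-at-0: output 1 ✗
  n0 stuck-at-1: output 1 ✗
  n1 stuck-at-0: output 1 ✗
  n1 stuck-at-1: output 0 ✓
  n2 stuck-at-0: output 0 ✓
  n2 stuck-at-1: output 1 ✗
Consistent faults: {n1 stuck-at-1, n2 stuck-at-0} — 2 in all.

2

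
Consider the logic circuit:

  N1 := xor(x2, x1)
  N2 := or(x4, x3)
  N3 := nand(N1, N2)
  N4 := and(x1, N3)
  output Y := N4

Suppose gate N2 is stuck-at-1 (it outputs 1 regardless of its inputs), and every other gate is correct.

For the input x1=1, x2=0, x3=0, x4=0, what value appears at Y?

0

Propagate with N2 forced: N1=1, N2=1 [stuck-at-1], N3=0, N4=0.
So Y = 0. (Without the fault it would be 1.)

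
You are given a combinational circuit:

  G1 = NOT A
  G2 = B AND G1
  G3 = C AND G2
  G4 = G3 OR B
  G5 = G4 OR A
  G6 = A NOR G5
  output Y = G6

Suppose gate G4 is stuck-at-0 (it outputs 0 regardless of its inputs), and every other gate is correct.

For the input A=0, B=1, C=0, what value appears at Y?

1

Propagate with G4 forced: G1=1, G2=1, G3=0, G4=0 [stuck-at-0], G5=0, G6=1.
So Y = 1. (Without the fault it would be 0.)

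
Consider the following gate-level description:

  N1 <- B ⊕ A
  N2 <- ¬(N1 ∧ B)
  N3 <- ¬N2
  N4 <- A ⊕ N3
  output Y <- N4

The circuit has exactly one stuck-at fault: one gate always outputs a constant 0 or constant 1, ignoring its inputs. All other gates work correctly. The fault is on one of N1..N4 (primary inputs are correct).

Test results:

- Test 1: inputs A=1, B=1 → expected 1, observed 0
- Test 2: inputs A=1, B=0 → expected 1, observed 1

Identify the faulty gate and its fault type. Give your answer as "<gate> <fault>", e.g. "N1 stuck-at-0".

Fault-free values for test 1 (A=1, B=1): N1=0, N2=1, N3=0, N4=1, giving Y=1. Observed 0.
Test 1: faults giving observed 0 are {N1 stuck-at-1, N2 stuck-at-0, N3 stuck-at-1, N4 stuck-at-0}.
Test 2 (A=1, B=0): fault-free N1=1, N2=1, N3=0, N4=1 → 1; observed 1. Eliminates N2 stuck-at-0, N3 stuck-at-1, N4 stuck-at-0.
Only N1 stuck-at-1 is consistent with every test.

N1 stuck-at-1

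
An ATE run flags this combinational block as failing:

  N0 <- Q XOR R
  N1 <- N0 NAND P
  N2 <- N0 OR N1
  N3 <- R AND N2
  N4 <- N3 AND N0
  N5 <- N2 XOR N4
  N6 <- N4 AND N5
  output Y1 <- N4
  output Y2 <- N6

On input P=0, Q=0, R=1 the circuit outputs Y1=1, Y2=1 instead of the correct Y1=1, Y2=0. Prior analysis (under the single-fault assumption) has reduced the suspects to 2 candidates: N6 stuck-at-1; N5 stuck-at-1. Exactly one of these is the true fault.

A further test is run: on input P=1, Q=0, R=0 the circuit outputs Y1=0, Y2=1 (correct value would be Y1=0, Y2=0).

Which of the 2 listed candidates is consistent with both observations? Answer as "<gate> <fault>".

N6 stuck-at-1

Evaluate each candidate on input P=1, Q=0, R=0:
  N6 stuck-at-1: N0=0, N1=1, N2=1, N3=0, N4=0, N5=1, N6=1 [stuck-at-1] → Y1=0, Y2=1 — matches
  N5 stuck-at-1: N0=0, N1=1, N2=1, N3=0, N4=0, N5=1 [stuck-at-1], N6=0 → Y1=0, Y2=0 — eliminated
Only N6 stuck-at-1 reproduces the observed Y1=0, Y2=1.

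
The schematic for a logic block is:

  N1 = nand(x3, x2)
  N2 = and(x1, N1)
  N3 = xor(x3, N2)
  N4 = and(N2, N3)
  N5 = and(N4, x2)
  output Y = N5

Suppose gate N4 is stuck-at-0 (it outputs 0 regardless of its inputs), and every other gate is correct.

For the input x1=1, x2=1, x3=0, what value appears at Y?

0

Propagate with N4 forced: N1=1, N2=1, N3=1, N4=0 [stuck-at-0], N5=0.
So Y = 0. (Without the fault it would be 1.)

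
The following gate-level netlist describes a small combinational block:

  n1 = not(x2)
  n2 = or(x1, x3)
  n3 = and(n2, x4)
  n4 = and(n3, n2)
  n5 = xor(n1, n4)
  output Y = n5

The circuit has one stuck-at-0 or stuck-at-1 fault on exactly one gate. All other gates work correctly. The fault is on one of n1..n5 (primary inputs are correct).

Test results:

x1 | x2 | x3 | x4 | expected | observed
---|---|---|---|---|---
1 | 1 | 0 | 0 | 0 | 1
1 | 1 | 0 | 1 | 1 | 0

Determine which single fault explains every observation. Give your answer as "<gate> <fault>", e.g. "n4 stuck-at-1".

n1 stuck-at-1

Fault-free values for test 1 (x1=1, x2=1, x3=0, x4=0): n1=0, n2=1, n3=0, n4=0, n5=0, giving Y=0. Observed 1.
Test 1: faults giving observed 1 are {n1 stuck-at-1, n3 stuck-at-1, n4 stuck-at-1, n5 stuck-at-1}.
Test 2 (x1=1, x2=1, x3=0, x4=1): fault-free n1=0, n2=1, n3=1, n4=1, n5=1 → 1; observed 0. Eliminates n3 stuck-at-1, n4 stuck-at-1, n5 stuck-at-1.
Only n1 stuck-at-1 is consistent with every test.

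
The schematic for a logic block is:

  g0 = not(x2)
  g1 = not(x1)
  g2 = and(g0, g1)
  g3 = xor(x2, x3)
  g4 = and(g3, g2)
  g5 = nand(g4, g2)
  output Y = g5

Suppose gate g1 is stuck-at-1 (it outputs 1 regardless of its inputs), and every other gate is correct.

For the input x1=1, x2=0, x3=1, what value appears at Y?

0

Propagate with g1 forced: g0=1, g1=1 [stuck-at-1], g2=1, g3=1, g4=1, g5=0.
So Y = 0. (Without the fault it would be 1.)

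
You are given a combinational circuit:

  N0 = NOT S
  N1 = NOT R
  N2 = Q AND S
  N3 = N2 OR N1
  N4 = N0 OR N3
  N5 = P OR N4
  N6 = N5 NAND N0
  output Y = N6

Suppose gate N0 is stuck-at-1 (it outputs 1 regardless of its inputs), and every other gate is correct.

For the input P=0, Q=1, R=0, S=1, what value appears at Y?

0

Propagate with N0 forced: N0=1 [stuck-at-1], N1=1, N2=1, N3=1, N4=1, N5=1, N6=0.
So Y = 0. (Without the fault it would be 1.)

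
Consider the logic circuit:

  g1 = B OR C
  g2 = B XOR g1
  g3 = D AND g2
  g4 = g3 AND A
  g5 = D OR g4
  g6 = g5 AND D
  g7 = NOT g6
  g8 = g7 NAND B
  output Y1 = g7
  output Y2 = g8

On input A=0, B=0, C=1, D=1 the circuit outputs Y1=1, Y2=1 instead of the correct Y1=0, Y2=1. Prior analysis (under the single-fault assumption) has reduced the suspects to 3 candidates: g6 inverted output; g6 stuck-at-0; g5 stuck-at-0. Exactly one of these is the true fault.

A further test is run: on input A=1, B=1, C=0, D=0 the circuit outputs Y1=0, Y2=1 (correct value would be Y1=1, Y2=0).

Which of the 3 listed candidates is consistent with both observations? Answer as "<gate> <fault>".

g6 inverted output

Evaluate each candidate on input A=1, B=1, C=0, D=0:
  g6 inverted output: g1=1, g2=0, g3=0, g4=0, g5=0, g6=1 [inverted output], g7=0, g8=1 → Y1=0, Y2=1 — matches
  g6 stuck-at-0: g1=1, g2=0, g3=0, g4=0, g5=0, g6=0 [stuck-at-0], g7=1, g8=0 → Y1=1, Y2=0 — eliminated
  g5 stuck-at-0: g1=1, g2=0, g3=0, g4=0, g5=0 [stuck-at-0], g6=0, g7=1, g8=0 → Y1=1, Y2=0 — eliminated
Only g6 inverted output reproduces the observed Y1=0, Y2=1.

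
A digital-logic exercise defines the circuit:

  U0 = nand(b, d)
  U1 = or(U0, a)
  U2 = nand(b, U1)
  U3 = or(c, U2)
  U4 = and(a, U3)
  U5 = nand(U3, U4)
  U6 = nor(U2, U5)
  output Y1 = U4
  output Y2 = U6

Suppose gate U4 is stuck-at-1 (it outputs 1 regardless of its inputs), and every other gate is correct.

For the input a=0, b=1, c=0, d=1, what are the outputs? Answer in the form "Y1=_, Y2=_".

Propagate with U4 forced: U0=0, U1=0, U2=1, U3=1, U4=1 [stuck-at-1], U5=0, U6=0.
So the outputs are Y1=1, Y2=0. (Without the fault they would be Y1=0, Y2=0.)

Y1=1, Y2=0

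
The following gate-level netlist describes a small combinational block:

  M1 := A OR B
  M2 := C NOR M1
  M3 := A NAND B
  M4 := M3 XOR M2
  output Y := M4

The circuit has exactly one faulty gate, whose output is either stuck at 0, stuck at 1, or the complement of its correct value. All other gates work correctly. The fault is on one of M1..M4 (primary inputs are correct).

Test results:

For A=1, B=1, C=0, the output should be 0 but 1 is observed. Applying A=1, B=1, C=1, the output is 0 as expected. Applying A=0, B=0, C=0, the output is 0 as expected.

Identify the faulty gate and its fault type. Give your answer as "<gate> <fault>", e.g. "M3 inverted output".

M1 stuck-at-0

Fault-free values for test 1 (A=1, B=1, C=0): M1=1, M2=0, M3=0, M4=0, giving Y=0. Observed 1.
Test 1: faults giving observed 1 are {M1 stuck-at-0, M1 inverted output, M2 stuck-at-1, M2 inverted output, M3 stuck-at-1, M3 inverted output, M4 stuck-at-1, M4 inverted output}.
Test 2 (A=1, B=1, C=1): fault-free M1=1, M2=0, M3=0, M4=0 → 0; observed 0. Eliminates M2 stuck-at-1, M2 inverted output, M3 stuck-at-1, M3 inverted output, M4 stuck-at-1, M4 inverted output.
Test 3 (A=0, B=0, C=0): fault-free M1=0, M2=1, M3=1, M4=0 → 0; observed 0. Eliminates M1 inverted output.
Only M1 stuck-at-0 is consistent with every test.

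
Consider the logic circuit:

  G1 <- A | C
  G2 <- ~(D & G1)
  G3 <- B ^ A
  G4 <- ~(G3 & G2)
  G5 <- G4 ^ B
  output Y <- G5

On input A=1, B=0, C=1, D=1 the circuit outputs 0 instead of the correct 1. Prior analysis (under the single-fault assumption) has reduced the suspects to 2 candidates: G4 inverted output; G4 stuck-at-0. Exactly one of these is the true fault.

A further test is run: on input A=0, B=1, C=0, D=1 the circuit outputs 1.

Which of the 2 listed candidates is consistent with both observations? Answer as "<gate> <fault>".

G4 stuck-at-0

Evaluate each candidate on input A=0, B=1, C=0, D=1:
  G4 inverted output: G1=0, G2=1, G3=1, G4=1 [inverted output], G5=0 → 0 — eliminated
  G4 stuck-at-0: G1=0, G2=1, G3=1, G4=0 [stuck-at-0], G5=1 → 1 — matches
Only G4 stuck-at-0 reproduces the observed 1.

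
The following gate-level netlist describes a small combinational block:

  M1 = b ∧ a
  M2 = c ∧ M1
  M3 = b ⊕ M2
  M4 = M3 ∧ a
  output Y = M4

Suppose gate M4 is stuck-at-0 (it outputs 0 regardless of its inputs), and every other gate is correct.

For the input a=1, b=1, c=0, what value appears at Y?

0

Propagate with M4 forced: M1=1, M2=0, M3=1, M4=0 [stuck-at-0].
So Y = 0. (Without the fault it would be 1.)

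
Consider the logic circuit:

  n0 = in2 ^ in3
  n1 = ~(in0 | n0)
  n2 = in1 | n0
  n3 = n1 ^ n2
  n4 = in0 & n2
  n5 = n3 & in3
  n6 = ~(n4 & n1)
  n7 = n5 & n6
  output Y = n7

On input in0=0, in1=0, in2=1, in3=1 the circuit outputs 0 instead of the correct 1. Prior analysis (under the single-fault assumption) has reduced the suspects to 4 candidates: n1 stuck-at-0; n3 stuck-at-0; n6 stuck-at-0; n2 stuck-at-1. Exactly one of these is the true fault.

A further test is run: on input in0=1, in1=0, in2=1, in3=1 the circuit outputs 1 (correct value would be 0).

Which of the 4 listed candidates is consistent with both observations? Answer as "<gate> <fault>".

Evaluate each candidate on input in0=1, in1=0, in2=1, in3=1:
  n1 stuck-at-0: n0=0, n1=0 [stuck-at-0], n2=0, n3=0, n4=0, n5=0, n6=1, n7=0 → 0 — eliminated
  n3 stuck-at-0: n0=0, n1=0, n2=0, n3=0 [stuck-at-0], n4=0, n5=0, n6=1, n7=0 → 0 — eliminated
  n6 stuck-at-0: n0=0, n1=0, n2=0, n3=0, n4=0, n5=0, n6=0 [stuck-at-0], n7=0 → 0 — eliminated
  n2 stuck-at-1: n0=0, n1=0, n2=1 [stuck-at-1], n3=1, n4=1, n5=1, n6=1, n7=1 → 1 — matches
Only n2 stuck-at-1 reproduces the observed 1.

n2 stuck-at-1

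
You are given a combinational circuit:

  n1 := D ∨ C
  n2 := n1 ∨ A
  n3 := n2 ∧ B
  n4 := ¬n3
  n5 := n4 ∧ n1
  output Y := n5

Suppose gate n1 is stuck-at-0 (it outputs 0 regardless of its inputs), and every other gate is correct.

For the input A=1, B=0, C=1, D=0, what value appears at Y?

0

Propagate with n1 forced: n1=0 [stuck-at-0], n2=1, n3=0, n4=1, n5=0.
So Y = 0. (Without the fault it would be 1.)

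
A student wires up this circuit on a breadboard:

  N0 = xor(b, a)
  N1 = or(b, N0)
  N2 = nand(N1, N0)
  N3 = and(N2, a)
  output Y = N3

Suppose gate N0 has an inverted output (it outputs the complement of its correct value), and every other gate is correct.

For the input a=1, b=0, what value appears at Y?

1

Propagate with N0 forced: N0=0 [inverted output], N1=0, N2=1, N3=1.
So Y = 1. (Without the fault it would be 0.)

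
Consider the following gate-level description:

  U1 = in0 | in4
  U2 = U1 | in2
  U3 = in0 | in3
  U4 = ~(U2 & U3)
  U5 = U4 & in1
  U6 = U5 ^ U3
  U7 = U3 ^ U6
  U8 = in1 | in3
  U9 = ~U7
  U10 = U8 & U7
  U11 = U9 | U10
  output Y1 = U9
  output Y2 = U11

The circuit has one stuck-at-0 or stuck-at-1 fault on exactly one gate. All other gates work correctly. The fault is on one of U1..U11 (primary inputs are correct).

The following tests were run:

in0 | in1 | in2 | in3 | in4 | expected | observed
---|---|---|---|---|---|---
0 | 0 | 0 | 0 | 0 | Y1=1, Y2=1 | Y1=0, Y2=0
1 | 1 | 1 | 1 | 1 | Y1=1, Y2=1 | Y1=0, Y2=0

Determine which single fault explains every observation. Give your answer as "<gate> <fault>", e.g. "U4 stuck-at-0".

U9 stuck-at-0

Fault-free values for test 1 (in0=0, in1=0, in2=0, in3=0, in4=0): U1=0, U2=0, U3=0, U4=1, U5=0, U6=0, U7=0, U8=0, U9=1, U10=0, U11=1, giving Y1=1, Y2=1. Observed Y1=0, Y2=0.
Test 1: faults giving observed Y1=0, Y2=0 are {U5 stuck-at-1, U6 stuck-at-1, U7 stuck-at-1, U9 stuck-at-0}.
Test 2 (in0=1, in1=1, in2=1, in3=1, in4=1): fault-free U1=1, U2=1, U3=1, U4=0, U5=0, U6=1, U7=0, U8=1, U9=1, U10=0, U11=1 → Y1=1, Y2=1; observed Y1=0, Y2=0. Eliminates U5 stuck-at-1, U6 stuck-at-1, U7 stuck-at-1.
Only U9 stuck-at-0 is consistent with every test.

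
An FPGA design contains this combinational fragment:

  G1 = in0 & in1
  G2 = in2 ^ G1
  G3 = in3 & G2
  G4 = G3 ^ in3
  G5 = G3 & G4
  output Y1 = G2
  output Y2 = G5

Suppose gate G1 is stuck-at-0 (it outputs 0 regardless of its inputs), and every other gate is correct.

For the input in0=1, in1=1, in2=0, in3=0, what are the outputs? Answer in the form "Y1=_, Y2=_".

Propagate with G1 forced: G1=0 [stuck-at-0], G2=0, G3=0, G4=0, G5=0.
So the outputs are Y1=0, Y2=0. (Without the fault they would be Y1=1, Y2=0.)

Y1=0, Y2=0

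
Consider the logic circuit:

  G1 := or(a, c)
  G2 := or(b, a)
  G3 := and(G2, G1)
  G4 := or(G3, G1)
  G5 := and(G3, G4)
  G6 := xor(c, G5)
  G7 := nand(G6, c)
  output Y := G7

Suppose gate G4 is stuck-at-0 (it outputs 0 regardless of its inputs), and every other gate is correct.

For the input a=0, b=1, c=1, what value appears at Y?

Propagate with G4 forced: G1=1, G2=1, G3=1, G4=0 [stuck-at-0], G5=0, G6=1, G7=0.
So Y = 0. (Without the fault it would be 1.)

0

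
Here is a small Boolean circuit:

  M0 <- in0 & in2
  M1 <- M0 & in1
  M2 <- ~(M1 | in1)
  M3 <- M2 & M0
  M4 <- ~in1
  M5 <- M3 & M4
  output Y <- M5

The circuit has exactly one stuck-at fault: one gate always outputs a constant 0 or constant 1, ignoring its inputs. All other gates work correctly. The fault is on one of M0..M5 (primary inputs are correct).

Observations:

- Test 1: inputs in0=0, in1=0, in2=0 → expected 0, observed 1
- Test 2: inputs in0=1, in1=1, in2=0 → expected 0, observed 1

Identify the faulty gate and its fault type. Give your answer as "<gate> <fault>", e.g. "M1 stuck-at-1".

M5 stuck-at-1

Fault-free values for test 1 (in0=0, in1=0, in2=0): M0=0, M1=0, M2=1, M3=0, M4=1, M5=0, giving Y=0. Observed 1.
Test 1: faults giving observed 1 are {M0 stuck-at-1, M3 stuck-at-1, M5 stuck-at-1}.
Test 2 (in0=1, in1=1, in2=0): fault-free M0=0, M1=0, M2=0, M3=0, M4=0, M5=0 → 0; observed 1. Eliminates M0 stuck-at-1, M3 stuck-at-1.
Only M5 stuck-at-1 is consistent with every test.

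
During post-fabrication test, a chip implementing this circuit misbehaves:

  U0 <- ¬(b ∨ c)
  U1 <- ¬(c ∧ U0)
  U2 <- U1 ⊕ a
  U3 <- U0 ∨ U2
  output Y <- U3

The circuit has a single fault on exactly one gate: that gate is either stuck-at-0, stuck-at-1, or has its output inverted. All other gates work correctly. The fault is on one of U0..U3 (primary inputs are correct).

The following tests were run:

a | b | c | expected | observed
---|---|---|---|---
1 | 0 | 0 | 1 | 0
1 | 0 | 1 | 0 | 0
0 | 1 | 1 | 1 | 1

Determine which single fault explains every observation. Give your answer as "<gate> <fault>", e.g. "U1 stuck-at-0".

U0 stuck-at-0

Fault-free values for test 1 (a=1, b=0, c=0): U0=1, U1=1, U2=0, U3=1, giving Y=1. Observed 0.
Test 1: faults giving observed 0 are {U0 stuck-at-0, U0 inverted output, U3 stuck-at-0, U3 inverted output}.
Test 2 (a=1, b=0, c=1): fault-free U0=0, U1=1, U2=0, U3=0 → 0; observed 0. Eliminates U0 inverted output, U3 inverted output.
Test 3 (a=0, b=1, c=1): fault-free U0=0, U1=1, U2=1, U3=1 → 1; observed 1. Eliminates U3 stuck-at-0.
Only U0 stuck-at-0 is consistent with every test.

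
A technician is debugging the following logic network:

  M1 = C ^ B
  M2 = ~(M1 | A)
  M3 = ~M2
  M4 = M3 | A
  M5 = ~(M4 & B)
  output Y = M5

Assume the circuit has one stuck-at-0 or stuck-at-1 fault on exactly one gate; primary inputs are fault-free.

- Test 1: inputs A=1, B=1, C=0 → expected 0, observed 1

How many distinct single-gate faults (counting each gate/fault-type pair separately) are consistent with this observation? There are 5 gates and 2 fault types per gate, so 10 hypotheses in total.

Fault-free: M1=1, M2=0, M3=1, M4=1, M5=0 → 0. Observed 1.
  M1 stuck-at-0: output 0 ✗
  M1 stuck-at-1: output 0 ✗
  M2 stuck-at-0: output 0 ✗
  M2 stuck-at-1: output 0 ✗
  M3 stuck-at-0: output 0 ✗
  M3 stuck-at-1: output 0 ✗
  M4 stuck-at-0: output 1 ✓
  M4 stuck-at-1: output 0 ✗
  M5 stuck-at-0: output 0 ✗
  M5 stuck-at-1: output 1 ✓
Consistent faults: {M4 stuck-at-0, M5 stuck-at-1} — 2 in all.

2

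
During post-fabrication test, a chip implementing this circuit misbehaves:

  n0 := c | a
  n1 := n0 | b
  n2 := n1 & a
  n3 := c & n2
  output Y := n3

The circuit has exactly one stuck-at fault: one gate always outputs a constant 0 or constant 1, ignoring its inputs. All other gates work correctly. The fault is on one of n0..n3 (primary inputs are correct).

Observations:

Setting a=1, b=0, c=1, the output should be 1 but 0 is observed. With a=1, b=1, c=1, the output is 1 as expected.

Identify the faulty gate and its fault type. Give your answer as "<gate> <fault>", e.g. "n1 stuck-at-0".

Fault-free values for test 1 (a=1, b=0, c=1): n0=1, n1=1, n2=1, n3=1, giving Y=1. Observed 0.
Test 1: faults giving observed 0 are {n0 stuck-at-0, n1 stuck-at-0, n2 stuck-at-0, n3 stuck-at-0}.
Test 2 (a=1, b=1, c=1): fault-free n0=1, n1=1, n2=1, n3=1 → 1; observed 1. Eliminates n1 stuck-at-0, n2 stuck-at-0, n3 stuck-at-0.
Only n0 stuck-at-0 is consistent with every test.

n0 stuck-at-0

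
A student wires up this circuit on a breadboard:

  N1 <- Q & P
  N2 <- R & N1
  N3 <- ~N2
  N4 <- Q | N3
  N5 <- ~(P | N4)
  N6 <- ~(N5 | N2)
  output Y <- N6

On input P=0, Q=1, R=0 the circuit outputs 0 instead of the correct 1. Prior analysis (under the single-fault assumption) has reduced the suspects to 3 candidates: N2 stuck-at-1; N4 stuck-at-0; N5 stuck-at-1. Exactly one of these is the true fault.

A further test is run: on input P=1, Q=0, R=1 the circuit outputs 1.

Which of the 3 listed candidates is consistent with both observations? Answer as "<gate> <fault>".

N4 stuck-at-0

Evaluate each candidate on input P=1, Q=0, R=1:
  N2 stuck-at-1: N1=0, N2=1 [stuck-at-1], N3=0, N4=0, N5=0, N6=0 → 0 — eliminated
  N4 stuck-at-0: N1=0, N2=0, N3=1, N4=0 [stuck-at-0], N5=0, N6=1 → 1 — matches
  N5 stuck-at-1: N1=0, N2=0, N3=1, N4=1, N5=1 [stuck-at-1], N6=0 → 0 — eliminated
Only N4 stuck-at-0 reproduces the observed 1.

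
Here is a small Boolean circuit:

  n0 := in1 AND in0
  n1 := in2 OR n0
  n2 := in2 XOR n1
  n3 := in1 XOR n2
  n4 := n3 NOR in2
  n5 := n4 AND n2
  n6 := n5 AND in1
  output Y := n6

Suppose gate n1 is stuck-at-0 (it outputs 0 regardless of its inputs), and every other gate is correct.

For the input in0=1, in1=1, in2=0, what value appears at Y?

Propagate with n1 forced: n0=1, n1=0 [stuck-at-0], n2=0, n3=1, n4=0, n5=0, n6=0.
So Y = 0. (Without the fault it would be 1.)

0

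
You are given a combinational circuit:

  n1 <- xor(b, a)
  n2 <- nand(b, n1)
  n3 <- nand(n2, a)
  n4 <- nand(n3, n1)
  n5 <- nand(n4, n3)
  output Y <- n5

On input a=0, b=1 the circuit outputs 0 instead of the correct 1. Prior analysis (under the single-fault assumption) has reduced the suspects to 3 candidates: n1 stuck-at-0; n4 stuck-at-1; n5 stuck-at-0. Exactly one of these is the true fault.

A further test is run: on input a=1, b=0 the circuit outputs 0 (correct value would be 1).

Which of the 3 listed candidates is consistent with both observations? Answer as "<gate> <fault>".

Evaluate each candidate on input a=1, b=0:
  n1 stuck-at-0: n1=0 [stuck-at-0], n2=1, n3=0, n4=1, n5=1 → 1 — eliminated
  n4 stuck-at-1: n1=1, n2=1, n3=0, n4=1 [stuck-at-1], n5=1 → 1 — eliminated
  n5 stuck-at-0: n1=1, n2=1, n3=0, n4=1, n5=0 [stuck-at-0] → 0 — matches
Only n5 stuck-at-0 reproduces the observed 0.

n5 stuck-at-0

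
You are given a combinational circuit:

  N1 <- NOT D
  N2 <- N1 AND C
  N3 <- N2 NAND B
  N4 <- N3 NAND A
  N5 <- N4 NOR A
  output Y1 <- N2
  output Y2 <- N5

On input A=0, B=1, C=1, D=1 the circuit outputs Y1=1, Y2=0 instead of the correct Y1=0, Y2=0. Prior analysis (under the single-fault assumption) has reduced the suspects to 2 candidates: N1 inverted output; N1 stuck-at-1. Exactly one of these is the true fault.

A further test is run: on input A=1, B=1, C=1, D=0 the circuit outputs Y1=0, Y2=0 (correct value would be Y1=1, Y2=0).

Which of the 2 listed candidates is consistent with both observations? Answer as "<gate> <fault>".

Evaluate each candidate on input A=1, B=1, C=1, D=0:
  N1 inverted output: N1=0 [inverted output], N2=0, N3=1, N4=0, N5=0 → Y1=0, Y2=0 — matches
  N1 stuck-at-1: N1=1 [stuck-at-1], N2=1, N3=0, N4=1, N5=0 → Y1=1, Y2=0 — eliminated
Only N1 inverted output reproduces the observed Y1=0, Y2=0.

N1 inverted output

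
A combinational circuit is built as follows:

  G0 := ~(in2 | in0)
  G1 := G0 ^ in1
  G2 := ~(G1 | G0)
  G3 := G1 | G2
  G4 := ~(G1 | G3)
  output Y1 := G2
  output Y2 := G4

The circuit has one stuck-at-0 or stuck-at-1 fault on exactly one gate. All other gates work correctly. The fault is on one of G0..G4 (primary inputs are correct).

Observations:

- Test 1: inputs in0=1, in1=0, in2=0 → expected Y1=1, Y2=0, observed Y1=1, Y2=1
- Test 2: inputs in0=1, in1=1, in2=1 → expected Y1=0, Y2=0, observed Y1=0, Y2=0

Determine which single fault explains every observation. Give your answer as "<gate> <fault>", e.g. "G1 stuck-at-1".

G3 stuck-at-0

Fault-free values for test 1 (in0=1, in1=0, in2=0): G0=0, G1=0, G2=1, G3=1, G4=0, giving Y1=1, Y2=0. Observed Y1=1, Y2=1.
Test 1: faults giving observed Y1=1, Y2=1 are {G3 stuck-at-0, G4 stuck-at-1}.
Test 2 (in0=1, in1=1, in2=1): fault-free G0=0, G1=1, G2=0, G3=1, G4=0 → Y1=0, Y2=0; observed Y1=0, Y2=0. Eliminates G4 stuck-at-1.
Only G3 stuck-at-0 is consistent with every test.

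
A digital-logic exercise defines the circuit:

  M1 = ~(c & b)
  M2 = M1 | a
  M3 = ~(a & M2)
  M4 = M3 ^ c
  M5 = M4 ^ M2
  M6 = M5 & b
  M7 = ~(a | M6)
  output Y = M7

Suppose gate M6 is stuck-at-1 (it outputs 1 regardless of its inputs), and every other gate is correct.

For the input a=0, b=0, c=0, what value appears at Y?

Propagate with M6 forced: M1=1, M2=1, M3=1, M4=1, M5=0, M6=1 [stuck-at-1], M7=0.
So Y = 0. (Without the fault it would be 1.)

0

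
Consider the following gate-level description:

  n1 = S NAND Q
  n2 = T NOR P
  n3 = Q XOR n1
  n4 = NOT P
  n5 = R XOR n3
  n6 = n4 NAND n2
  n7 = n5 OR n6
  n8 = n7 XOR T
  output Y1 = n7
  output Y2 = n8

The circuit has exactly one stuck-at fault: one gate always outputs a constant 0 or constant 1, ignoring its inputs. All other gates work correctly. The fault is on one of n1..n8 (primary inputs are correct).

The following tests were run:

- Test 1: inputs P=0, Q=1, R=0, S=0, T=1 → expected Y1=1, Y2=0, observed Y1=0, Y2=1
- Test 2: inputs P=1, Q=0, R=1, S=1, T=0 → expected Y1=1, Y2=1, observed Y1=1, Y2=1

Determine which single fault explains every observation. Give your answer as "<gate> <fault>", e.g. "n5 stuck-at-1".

Fault-free values for test 1 (P=0, Q=1, R=0, S=0, T=1): n1=1, n2=0, n3=0, n4=1, n5=0, n6=1, n7=1, n8=0, giving Y1=1, Y2=0. Observed Y1=0, Y2=1.
Test 1: faults giving observed Y1=0, Y2=1 are {n2 stuck-at-1, n6 stuck-at-0, n7 stuck-at-0}.
Test 2 (P=1, Q=0, R=1, S=1, T=0): fault-free n1=1, n2=0, n3=1, n4=0, n5=0, n6=1, n7=1, n8=1 → Y1=1, Y2=1; observed Y1=1, Y2=1. Eliminates n6 stuck-at-0, n7 stuck-at-0.
Only n2 stuck-at-1 is consistent with every test.

n2 stuck-at-1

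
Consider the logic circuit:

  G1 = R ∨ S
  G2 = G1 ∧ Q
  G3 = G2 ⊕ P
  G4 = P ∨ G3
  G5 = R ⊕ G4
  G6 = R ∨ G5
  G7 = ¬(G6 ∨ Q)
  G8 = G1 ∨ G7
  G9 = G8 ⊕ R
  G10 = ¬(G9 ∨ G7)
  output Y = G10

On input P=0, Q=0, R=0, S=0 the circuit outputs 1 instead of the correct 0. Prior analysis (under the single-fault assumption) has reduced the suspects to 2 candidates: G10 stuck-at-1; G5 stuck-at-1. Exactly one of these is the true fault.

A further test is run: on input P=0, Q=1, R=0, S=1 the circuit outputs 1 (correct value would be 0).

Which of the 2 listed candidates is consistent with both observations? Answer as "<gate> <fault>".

Evaluate each candidate on input P=0, Q=1, R=0, S=1:
  G10 stuck-at-1: G1=1, G2=1, G3=1, G4=1, G5=1, G6=1, G7=0, G8=1, G9=1, G10=1 [stuck-at-1] → 1 — matches
  G5 stuck-at-1: G1=1, G2=1, G3=1, G4=1, G5=1 [stuck-at-1], G6=1, G7=0, G8=1, G9=1, G10=0 → 0 — eliminated
Only G10 stuck-at-1 reproduces the observed 1.

G10 stuck-at-1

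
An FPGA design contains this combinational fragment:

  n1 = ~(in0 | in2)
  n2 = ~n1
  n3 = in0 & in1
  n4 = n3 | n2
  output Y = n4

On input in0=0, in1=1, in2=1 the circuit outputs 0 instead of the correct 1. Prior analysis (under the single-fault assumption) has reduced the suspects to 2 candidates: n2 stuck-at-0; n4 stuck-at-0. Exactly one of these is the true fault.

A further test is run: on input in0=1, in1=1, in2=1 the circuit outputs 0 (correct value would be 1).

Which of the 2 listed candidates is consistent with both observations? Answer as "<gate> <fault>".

n4 stuck-at-0

Evaluate each candidate on input in0=1, in1=1, in2=1:
  n2 stuck-at-0: n1=0, n2=0 [stuck-at-0], n3=1, n4=1 → 1 — eliminated
  n4 stuck-at-0: n1=0, n2=1, n3=1, n4=0 [stuck-at-0] → 0 — matches
Only n4 stuck-at-0 reproduces the observed 0.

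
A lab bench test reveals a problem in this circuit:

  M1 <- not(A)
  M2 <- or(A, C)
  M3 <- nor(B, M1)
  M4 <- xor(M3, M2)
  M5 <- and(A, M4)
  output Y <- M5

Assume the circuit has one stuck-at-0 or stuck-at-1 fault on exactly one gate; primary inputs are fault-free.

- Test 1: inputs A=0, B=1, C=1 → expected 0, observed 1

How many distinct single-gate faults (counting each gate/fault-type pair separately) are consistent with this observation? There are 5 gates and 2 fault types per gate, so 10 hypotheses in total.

Fault-free: M1=1, M2=1, M3=0, M4=1, M5=0 → 0. Observed 1.
  M1 stuck-at-0: output 0 ✗
  M1 stuck-at-1: output 0 ✗
  M2 stuck-at-0: output 0 ✗
  M2 stuck-at-1: output 0 ✗
  M3 stuck-at-0: output 0 ✗
  M3 stuck-at-1: output 0 ✗
  M4 stuck-at-0: output 0 ✗
  M4 stuck-at-1: output 0 ✗
  M5 stuck-at-0: output 0 ✗
  M5 stuck-at-1: output 1 ✓
Consistent faults: {M5 stuck-at-1} — 1 in all.

1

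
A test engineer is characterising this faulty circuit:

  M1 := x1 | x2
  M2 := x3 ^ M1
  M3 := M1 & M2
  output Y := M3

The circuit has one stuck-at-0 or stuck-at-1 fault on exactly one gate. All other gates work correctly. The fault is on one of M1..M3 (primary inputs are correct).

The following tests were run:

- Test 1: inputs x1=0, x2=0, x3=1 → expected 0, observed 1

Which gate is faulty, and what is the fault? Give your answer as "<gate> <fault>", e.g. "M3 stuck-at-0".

Fault-free values for test 1 (x1=0, x2=0, x3=1): M1=0, M2=1, M3=0, giving Y=0. Observed 1.
Test 1: faults giving observed 1 are {M3 stuck-at-1}.
Only M3 stuck-at-1 is consistent with every test.

M3 stuck-at-1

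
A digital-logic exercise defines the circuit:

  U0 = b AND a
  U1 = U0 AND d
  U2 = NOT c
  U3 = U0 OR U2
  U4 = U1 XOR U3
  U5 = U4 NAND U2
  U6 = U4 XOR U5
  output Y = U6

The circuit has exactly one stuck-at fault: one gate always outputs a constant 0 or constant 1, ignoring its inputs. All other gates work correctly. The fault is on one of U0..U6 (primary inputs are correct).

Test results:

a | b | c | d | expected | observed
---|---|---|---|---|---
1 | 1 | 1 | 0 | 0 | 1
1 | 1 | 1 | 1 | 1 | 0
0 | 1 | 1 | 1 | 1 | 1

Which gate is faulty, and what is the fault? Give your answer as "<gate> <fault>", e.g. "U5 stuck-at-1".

U3 stuck-at-0

Fault-free values for test 1 (a=1, b=1, c=1, d=0): U0=1, U1=0, U2=0, U3=1, U4=1, U5=1, U6=0, giving Y=0. Observed 1.
Test 1: faults giving observed 1 are {U0 stuck-at-0, U1 stuck-at-1, U2 stuck-at-1, U3 stuck-at-0, U4 stuck-at-0, U5 stuck-at-0, U6 stuck-at-1}.
Test 2 (a=1, b=1, c=1, d=1): fault-free U0=1, U1=1, U2=0, U3=1, U4=0, U5=1, U6=1 → 1; observed 0. Eliminates U0 stuck-at-0, U1 stuck-at-1, U2 stuck-at-1, U4 stuck-at-0, U6 stuck-at-1.
Test 3 (a=0, b=1, c=1, d=1): fault-free U0=0, U1=0, U2=0, U3=0, U4=0, U5=1, U6=1 → 1; observed 1. Eliminates U5 stuck-at-0.
Only U3 stuck-at-0 is consistent with every test.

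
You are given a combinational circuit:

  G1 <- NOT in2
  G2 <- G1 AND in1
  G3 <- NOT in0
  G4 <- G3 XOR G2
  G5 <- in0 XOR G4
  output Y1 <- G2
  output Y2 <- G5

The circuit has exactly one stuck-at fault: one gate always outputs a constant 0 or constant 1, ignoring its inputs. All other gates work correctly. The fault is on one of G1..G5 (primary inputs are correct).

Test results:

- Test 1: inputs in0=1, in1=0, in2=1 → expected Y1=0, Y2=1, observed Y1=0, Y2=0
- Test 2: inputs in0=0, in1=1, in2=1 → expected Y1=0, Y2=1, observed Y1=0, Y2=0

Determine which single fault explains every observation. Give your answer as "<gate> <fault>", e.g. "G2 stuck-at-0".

Fault-free values for test 1 (in0=1, in1=0, in2=1): G1=0, G2=0, G3=0, G4=0, G5=1, giving Y1=0, Y2=1. Observed Y1=0, Y2=0.
Test 1: faults giving observed Y1=0, Y2=0 are {G3 stuck-at-1, G4 stuck-at-1, G5 stuck-at-0}.
Test 2 (in0=0, in1=1, in2=1): fault-free G1=0, G2=0, G3=1, G4=1, G5=1 → Y1=0, Y2=1; observed Y1=0, Y2=0. Eliminates G3 stuck-at-1, G4 stuck-at-1.
Only G5 stuck-at-0 is consistent with every test.

G5 stuck-at-0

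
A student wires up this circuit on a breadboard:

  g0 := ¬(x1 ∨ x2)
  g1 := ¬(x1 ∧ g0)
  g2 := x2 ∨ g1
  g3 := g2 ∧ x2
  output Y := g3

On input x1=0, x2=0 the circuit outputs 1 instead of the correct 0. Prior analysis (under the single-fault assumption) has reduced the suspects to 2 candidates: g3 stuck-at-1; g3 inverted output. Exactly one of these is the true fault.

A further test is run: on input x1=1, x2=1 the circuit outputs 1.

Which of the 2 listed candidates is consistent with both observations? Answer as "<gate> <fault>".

g3 stuck-at-1

Evaluate each candidate on input x1=1, x2=1:
  g3 stuck-at-1: g0=0, g1=1, g2=1, g3=1 [stuck-at-1] → 1 — matches
  g3 inverted output: g0=0, g1=1, g2=1, g3=0 [inverted output] → 0 — eliminated
Only g3 stuck-at-1 reproduces the observed 1.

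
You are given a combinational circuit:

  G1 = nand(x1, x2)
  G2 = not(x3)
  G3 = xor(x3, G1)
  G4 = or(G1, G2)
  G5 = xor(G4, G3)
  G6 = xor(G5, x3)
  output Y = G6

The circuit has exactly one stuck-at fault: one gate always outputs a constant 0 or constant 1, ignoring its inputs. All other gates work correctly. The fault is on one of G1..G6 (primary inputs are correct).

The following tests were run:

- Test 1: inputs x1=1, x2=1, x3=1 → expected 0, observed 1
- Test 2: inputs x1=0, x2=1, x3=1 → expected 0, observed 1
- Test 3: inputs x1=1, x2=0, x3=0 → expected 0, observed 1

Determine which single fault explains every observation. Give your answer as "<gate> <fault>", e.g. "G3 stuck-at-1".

Fault-free values for test 1 (x1=1, x2=1, x3=1): G1=0, G2=0, G3=1, G4=0, G5=1, G6=0, giving Y=0. Observed 1.
Test 1: faults giving observed 1 are {G2 stuck-at-1, G3 stuck-at-0, G4 stuck-at-1, G5 stuck-at-0, G6 stuck-at-1}.
Test 2 (x1=0, x2=1, x3=1): fault-free G1=1, G2=0, G3=0, G4=1, G5=1, G6=0 → 0; observed 1. Eliminates G2 stuck-at-1, G3 stuck-at-0, G4 stuck-at-1.
Test 3 (x1=1, x2=0, x3=0): fault-free G1=1, G2=1, G3=1, G4=1, G5=0, G6=0 → 0; observed 1. Eliminates G5 stuck-at-0.
Only G6 stuck-at-1 is consistent with every test.

G6 stuck-at-1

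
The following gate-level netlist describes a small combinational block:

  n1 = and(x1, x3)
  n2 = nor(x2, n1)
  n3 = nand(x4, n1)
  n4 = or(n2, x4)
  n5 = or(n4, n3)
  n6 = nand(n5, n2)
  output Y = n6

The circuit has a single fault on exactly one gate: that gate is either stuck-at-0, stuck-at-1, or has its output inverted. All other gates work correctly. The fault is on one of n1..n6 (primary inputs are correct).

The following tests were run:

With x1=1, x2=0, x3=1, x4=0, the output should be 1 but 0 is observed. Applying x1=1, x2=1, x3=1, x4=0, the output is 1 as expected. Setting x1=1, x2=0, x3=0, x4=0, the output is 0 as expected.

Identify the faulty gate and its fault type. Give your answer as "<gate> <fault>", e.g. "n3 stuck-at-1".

n1 stuck-at-0

Fault-free values for test 1 (x1=1, x2=0, x3=1, x4=0): n1=1, n2=0, n3=1, n4=0, n5=1, n6=1, giving Y=1. Observed 0.
Test 1: faults giving observed 0 are {n1 stuck-at-0, n1 inverted output, n2 stuck-at-1, n2 inverted output, n6 stuck-at-0, n6 inverted output}.
Test 2 (x1=1, x2=1, x3=1, x4=0): fault-free n1=1, n2=0, n3=1, n4=0, n5=1, n6=1 → 1; observed 1. Eliminates n2 stuck-at-1, n2 inverted output, n6 stuck-at-0, n6 inverted output.
Test 3 (x1=1, x2=0, x3=0, x4=0): fault-free n1=0, n2=1, n3=1, n4=1, n5=1, n6=0 → 0; observed 0. Eliminates n1 inverted output.
Only n1 stuck-at-0 is consistent with every test.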